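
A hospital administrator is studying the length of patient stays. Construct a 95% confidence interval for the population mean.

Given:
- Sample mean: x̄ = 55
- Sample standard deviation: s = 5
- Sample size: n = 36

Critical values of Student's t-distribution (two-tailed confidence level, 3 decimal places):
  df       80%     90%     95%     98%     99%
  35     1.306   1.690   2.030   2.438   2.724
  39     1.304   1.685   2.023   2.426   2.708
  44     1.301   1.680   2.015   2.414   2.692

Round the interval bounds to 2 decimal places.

The population standard deviation σ is unknown (only the sample standard deviation s is given), so use a t-interval with df = n - 1 = 36 - 1 = 35.

For 95% confidence with df = 35, t* = 2.030 (from t-table)

Standard error: SE = s/√n = 5/√36 = 0.833333

Margin of error: E = t* × SE = 2.030 × 0.833333 = 1.6917

T-interval: x̄ ± E = 55 ± 1.6917 = (53.3083, 56.6917)

Rounded to 2 decimal places:

(53.31, 56.69)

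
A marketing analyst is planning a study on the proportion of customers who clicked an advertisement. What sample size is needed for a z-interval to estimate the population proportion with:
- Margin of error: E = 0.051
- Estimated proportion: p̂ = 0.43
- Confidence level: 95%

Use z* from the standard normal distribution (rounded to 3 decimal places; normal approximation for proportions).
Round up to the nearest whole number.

Using z* for proportion z-interval (normal approximation).

For 95% confidence, z* = 1.96 (from standard normal table)

Sample size formula for proportion z-interval: n = z*²p̂(1-p̂)/E²

n = 1.96² × 0.43 × 0.57 / 0.051²
  = 3.8416 × 0.2451 / 0.002601
  = 362.0054

Round up to the nearest whole number: n = 363

363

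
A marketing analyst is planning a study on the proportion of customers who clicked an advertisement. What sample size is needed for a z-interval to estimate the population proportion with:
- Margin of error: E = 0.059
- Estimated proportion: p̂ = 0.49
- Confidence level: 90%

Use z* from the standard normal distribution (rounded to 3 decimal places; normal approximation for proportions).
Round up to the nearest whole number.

Using z* for proportion z-interval (normal approximation).

For 90% confidence, z* = 1.645 (from standard normal table)

Sample size formula for proportion z-interval: n = z*²p̂(1-p̂)/E²

n = 1.645² × 0.49 × 0.51 / 0.059²
  = 2.706025 × 0.2499 / 0.003481
  = 194.2648

Round up to the nearest whole number: n = 195

195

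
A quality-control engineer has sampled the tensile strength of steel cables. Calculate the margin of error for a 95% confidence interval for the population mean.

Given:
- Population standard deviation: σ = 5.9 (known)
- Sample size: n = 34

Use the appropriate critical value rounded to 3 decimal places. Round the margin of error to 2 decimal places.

The population standard deviation σ is known, so use the z-interval margin of error formula.

For 95% confidence, z* = 1.96 (from standard normal table)

Margin of error formula for z-interval: E = z* × σ/√n

E = 1.96 × 5.9/√34
  = 1.96 × 1.011842
  = 1.9832

Rounded to 2 decimal places:

1.98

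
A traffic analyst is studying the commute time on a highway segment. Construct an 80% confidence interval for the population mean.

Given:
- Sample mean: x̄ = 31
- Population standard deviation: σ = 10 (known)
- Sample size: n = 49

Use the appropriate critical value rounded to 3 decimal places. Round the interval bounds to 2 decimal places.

The population standard deviation σ is known, so use a z-interval (standard normal critical value).

For 80% confidence, z* = 1.282 (from standard normal table)

Standard error: SE = σ/√n = 10/√49 = 1.428571

Margin of error: E = z* × SE = 1.282 × 1.428571 = 1.8314

Z-interval: x̄ ± E = 31 ± 1.8314 = (29.1686, 32.8314)

Rounded to 2 decimal places:

(29.17, 32.83)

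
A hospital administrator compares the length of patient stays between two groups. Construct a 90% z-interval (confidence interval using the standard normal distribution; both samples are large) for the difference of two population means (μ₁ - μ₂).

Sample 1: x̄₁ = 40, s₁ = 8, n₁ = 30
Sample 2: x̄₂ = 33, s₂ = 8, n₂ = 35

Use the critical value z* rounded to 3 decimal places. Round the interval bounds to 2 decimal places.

Both samples are large (n₁ = 30 ≥ 30, n₂ = 35 ≥ 30), so a z-interval for the difference of means applies.

Point estimate: x̄₁ - x̄₂ = 40 - 33 = 7

Standard error: SE = √(s₁²/n₁ + s₂²/n₂)
= √(8²/30 + 8²/35)
= √(2.133333 + 1.828571)
= 1.990453

For 90% confidence, z* = 1.645 (from standard normal table)
Margin of error: E = z* × SE = 1.645 × 1.990453 = 3.2743

Z-interval: (x̄₁ - x̄₂) ± E = 7 ± 3.2743 = (3.7257, 10.2743)

Rounded to 2 decimal places:

(3.73, 10.27)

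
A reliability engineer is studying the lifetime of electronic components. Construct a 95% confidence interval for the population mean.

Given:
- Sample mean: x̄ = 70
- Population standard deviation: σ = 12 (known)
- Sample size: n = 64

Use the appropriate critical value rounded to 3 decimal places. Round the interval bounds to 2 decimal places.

The population standard deviation σ is known, so use a z-interval (standard normal critical value).

For 95% confidence, z* = 1.96 (from standard normal table)

Standard error: SE = σ/√n = 12/√64 = 1.500000

Margin of error: E = z* × SE = 1.96 × 1.500000 = 2.9400

Z-interval: x̄ ± E = 70 ± 2.9400 = (67.0600, 72.9400)

Rounded to 2 decimal places:

(67.06, 72.94)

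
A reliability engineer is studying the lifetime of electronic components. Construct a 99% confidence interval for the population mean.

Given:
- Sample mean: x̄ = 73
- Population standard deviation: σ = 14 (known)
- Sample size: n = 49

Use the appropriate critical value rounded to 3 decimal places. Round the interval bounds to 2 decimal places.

The population standard deviation σ is known, so use a z-interval (standard normal critical value).

For 99% confidence, z* = 2.576 (from standard normal table)

Standard error: SE = σ/√n = 14/√49 = 2.000000

Margin of error: E = z* × SE = 2.576 × 2.000000 = 5.1520

Z-interval: x̄ ± E = 73 ± 5.1520 = (67.8480, 78.1520)

Rounded to 2 decimal places:

(67.85, 78.15)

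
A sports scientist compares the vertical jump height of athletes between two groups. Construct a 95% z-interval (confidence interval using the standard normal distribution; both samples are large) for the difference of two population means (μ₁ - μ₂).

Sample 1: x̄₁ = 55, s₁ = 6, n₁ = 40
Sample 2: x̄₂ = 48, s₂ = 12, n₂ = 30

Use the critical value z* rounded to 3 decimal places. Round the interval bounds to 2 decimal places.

Both samples are large (n₁ = 40 ≥ 30, n₂ = 30 ≥ 30), so a z-interval for the difference of means applies.

Point estimate: x̄₁ - x̄₂ = 55 - 48 = 7

Standard error: SE = √(s₁²/n₁ + s₂²/n₂)
= √(6²/40 + 12²/30)
= √(0.900000 + 4.800000)
= 2.387467

For 95% confidence, z* = 1.96 (from standard normal table)
Margin of error: E = z* × SE = 1.96 × 2.387467 = 4.6794

Z-interval: (x̄₁ - x̄₂) ± E = 7 ± 4.6794 = (2.3206, 11.6794)

Rounded to 2 decimal places:

(2.32, 11.68)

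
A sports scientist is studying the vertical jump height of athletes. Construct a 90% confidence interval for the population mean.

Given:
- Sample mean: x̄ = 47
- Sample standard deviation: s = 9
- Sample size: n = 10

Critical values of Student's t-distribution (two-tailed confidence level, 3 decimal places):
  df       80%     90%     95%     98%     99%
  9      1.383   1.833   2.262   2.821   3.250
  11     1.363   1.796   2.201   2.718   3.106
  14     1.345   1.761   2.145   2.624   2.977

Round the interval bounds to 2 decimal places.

The population standard deviation σ is unknown (only the sample standard deviation s is given), so use a t-interval with df = n - 1 = 10 - 1 = 9.

For 90% confidence with df = 9, t* = 1.833 (from t-table)

Standard error: SE = s/√n = 9/√10 = 2.846050

Margin of error: E = t* × SE = 1.833 × 2.846050 = 5.2168

T-interval: x̄ ± E = 47 ± 5.2168 = (41.7832, 52.2168)

Rounded to 2 decimal places:

(41.78, 52.22)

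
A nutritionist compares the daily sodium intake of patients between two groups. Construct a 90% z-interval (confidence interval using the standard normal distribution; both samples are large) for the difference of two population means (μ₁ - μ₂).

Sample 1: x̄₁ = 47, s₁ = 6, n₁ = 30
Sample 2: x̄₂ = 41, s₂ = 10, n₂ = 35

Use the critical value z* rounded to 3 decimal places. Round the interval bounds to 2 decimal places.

Both samples are large (n₁ = 30 ≥ 30, n₂ = 35 ≥ 30), so a z-interval for the difference of means applies.

Point estimate: x̄₁ - x̄₂ = 47 - 41 = 6

Standard error: SE = √(s₁²/n₁ + s₂²/n₂)
= √(6²/30 + 10²/35)
= √(1.200000 + 2.857143)
= 2.014235

For 90% confidence, z* = 1.645 (from standard normal table)
Margin of error: E = z* × SE = 1.645 × 2.014235 = 3.3134

Z-interval: (x̄₁ - x̄₂) ± E = 6 ± 3.3134 = (2.6866, 9.3134)

Rounded to 2 decimal places:

(2.69, 9.31)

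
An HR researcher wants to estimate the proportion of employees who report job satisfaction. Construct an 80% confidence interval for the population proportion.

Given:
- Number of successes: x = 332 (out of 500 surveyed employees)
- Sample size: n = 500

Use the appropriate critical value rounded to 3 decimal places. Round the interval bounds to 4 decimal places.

Sample proportion: p̂ = 332/500 = 0.664000

Check conditions for normal approximation:
  np̂ = 332 ≥ 10 ✓
  n(1-p̂) = 168 ≥ 10 ✓

The sample is large enough, so use a z-interval (normal approximation) for the proportion.

For 80% confidence, z* = 1.282 (from standard normal table)

Standard error: SE = √(p̂(1-p̂)/n) = √(0.664000×0.336000/500) = 0.02112364

Margin of error: E = z* × SE = 1.282 × 0.02112364 = 0.027081

Z-interval: p̂ ± E = 0.664000 ± 0.027081 = (0.636919, 0.691081)

Rounded to 4 decimal places:

(0.6369, 0.6911)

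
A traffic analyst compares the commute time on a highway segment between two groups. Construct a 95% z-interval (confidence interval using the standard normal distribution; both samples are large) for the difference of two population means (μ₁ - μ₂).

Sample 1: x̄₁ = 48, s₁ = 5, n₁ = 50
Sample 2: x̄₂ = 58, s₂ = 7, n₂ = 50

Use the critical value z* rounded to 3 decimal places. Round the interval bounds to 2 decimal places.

Both samples are large (n₁ = 50 ≥ 30, n₂ = 50 ≥ 30), so a z-interval for the difference of means applies.

Point estimate: x̄₁ - x̄₂ = 48 - 58 = -10

Standard error: SE = √(s₁²/n₁ + s₂²/n₂)
= √(5²/50 + 7²/50)
= √(0.500000 + 0.980000)
= 1.216553

For 95% confidence, z* = 1.96 (from standard normal table)
Margin of error: E = z* × SE = 1.96 × 1.216553 = 2.3844

Z-interval: (x̄₁ - x̄₂) ± E = -10 ± 2.3844 = (-12.3844, -7.6156)

Rounded to 2 decimal places:

(-12.38, -7.62)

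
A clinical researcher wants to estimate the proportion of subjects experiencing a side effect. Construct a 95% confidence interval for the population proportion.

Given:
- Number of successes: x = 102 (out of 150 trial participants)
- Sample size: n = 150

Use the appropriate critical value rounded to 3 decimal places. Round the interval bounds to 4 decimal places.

Sample proportion: p̂ = 102/150 = 0.680000

Check conditions for normal approximation:
  np̂ = 102 ≥ 10 ✓
  n(1-p̂) = 48 ≥ 10 ✓

The sample is large enough, so use a z-interval (normal approximation) for the proportion.

For 95% confidence, z* = 1.96 (from standard normal table)

Standard error: SE = √(p̂(1-p̂)/n) = √(0.680000×0.320000/150) = 0.03808762

Margin of error: E = z* × SE = 1.96 × 0.03808762 = 0.074652

Z-interval: p̂ ± E = 0.680000 ± 0.074652 = (0.605348, 0.754652)

Rounded to 4 decimal places:

(0.6053, 0.7547)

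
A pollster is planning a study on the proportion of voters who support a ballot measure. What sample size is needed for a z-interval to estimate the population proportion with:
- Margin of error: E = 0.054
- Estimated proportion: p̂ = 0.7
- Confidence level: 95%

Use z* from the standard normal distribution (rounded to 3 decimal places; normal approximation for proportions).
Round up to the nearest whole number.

Using z* for proportion z-interval (normal approximation).

For 95% confidence, z* = 1.96 (from standard normal table)

Sample size formula for proportion z-interval: n = z*²p̂(1-p̂)/E²

n = 1.96² × 0.7 × 0.3 / 0.054²
  = 3.8416 × 0.21 / 0.002916
  = 276.6584

Round up to the nearest whole number: n = 277

277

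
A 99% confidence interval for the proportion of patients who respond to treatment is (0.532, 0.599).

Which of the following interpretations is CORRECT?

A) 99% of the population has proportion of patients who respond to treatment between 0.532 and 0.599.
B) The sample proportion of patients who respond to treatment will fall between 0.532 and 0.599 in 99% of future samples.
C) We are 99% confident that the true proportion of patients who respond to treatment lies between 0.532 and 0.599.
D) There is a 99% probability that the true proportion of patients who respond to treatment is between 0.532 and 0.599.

A confidence interval represents our confidence in the procedure, not a probability statement about the parameter.

Key concept: If we repeated this sampling process many times and computed a 99% CI each time, about 99% of those intervals would contain the true population parameter.

For this specific interval (0.532, 0.599):
- Midpoint (point estimate): 0.5655
- Margin of error: 0.0335

The correct interpretation is the one stating confidence that the true parameter lies in the interval — option C.

C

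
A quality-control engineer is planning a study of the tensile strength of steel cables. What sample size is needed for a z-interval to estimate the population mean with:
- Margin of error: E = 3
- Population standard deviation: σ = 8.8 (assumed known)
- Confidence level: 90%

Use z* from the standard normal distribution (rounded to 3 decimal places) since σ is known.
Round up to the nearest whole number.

Using z* since population σ is known (z-interval formula).

For 90% confidence, z* = 1.645 (from standard normal table)

Sample size formula for z-interval: n = (z*σ/E)²

n = (1.645 × 8.8 / 3)²
  = (4.825333)²
  = 23.2838

Round up to the nearest whole number: n = 24

24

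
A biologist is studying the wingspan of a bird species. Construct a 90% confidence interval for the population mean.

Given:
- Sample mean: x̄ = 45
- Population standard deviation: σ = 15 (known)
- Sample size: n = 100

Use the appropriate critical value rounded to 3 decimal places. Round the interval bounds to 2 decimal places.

The population standard deviation σ is known, so use a z-interval (standard normal critical value).

For 90% confidence, z* = 1.645 (from standard normal table)

Standard error: SE = σ/√n = 15/√100 = 1.500000

Margin of error: E = z* × SE = 1.645 × 1.500000 = 2.4675

Z-interval: x̄ ± E = 45 ± 2.4675 = (42.5325, 47.4675)

Rounded to 2 decimal places:

(42.53, 47.47)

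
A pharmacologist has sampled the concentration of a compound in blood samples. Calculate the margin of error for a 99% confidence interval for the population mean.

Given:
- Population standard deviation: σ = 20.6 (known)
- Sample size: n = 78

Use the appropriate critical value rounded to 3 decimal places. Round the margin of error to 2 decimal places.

The population standard deviation σ is known, so use the z-interval margin of error formula.

For 99% confidence, z* = 2.576 (from standard normal table)

Margin of error formula for z-interval: E = z* × σ/√n

E = 2.576 × 20.6/√78
  = 2.576 × 2.332491
  = 6.0085

Rounded to 2 decimal places:

6.01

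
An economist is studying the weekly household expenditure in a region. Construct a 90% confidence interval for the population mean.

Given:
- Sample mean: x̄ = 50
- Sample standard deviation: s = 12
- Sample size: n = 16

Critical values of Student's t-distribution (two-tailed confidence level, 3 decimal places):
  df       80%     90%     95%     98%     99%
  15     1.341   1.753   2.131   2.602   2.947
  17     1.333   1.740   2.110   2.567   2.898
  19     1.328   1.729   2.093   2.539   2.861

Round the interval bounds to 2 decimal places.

The population standard deviation σ is unknown (only the sample standard deviation s is given), so use a t-interval with df = n - 1 = 16 - 1 = 15.

For 90% confidence with df = 15, t* = 1.753 (from t-table)

Standard error: SE = s/√n = 12/√16 = 3.000000

Margin of error: E = t* × SE = 1.753 × 3.000000 = 5.2590

T-interval: x̄ ± E = 50 ± 5.2590 = (44.7410, 55.2590)

Rounded to 2 decimal places:

(44.74, 55.26)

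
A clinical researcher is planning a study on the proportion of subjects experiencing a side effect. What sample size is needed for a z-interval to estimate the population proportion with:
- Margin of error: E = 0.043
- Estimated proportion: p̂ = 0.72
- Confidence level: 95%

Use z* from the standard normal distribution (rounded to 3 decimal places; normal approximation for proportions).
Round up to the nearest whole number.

Using z* for proportion z-interval (normal approximation).

For 95% confidence, z* = 1.96 (from standard normal table)

Sample size formula for proportion z-interval: n = z*²p̂(1-p̂)/E²

n = 1.96² × 0.72 × 0.28 / 0.043²
  = 3.8416 × 0.2016 / 0.001849
  = 418.8570

Round up to the nearest whole number: n = 419

419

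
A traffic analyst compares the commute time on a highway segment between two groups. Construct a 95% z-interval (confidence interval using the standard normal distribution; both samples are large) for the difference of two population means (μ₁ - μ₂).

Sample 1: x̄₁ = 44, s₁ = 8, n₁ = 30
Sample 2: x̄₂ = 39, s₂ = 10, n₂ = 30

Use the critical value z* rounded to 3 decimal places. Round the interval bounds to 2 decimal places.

Both samples are large (n₁ = 30 ≥ 30, n₂ = 30 ≥ 30), so a z-interval for the difference of means applies.

Point estimate: x̄₁ - x̄₂ = 44 - 39 = 5

Standard error: SE = √(s₁²/n₁ + s₂²/n₂)
= √(8²/30 + 10²/30)
= √(2.133333 + 3.333333)
= 2.338090

For 95% confidence, z* = 1.96 (from standard normal table)
Margin of error: E = z* × SE = 1.96 × 2.338090 = 4.5827

Z-interval: (x̄₁ - x̄₂) ± E = 5 ± 4.5827 = (0.4173, 9.5827)

Rounded to 2 decimal places:

(0.42, 9.58)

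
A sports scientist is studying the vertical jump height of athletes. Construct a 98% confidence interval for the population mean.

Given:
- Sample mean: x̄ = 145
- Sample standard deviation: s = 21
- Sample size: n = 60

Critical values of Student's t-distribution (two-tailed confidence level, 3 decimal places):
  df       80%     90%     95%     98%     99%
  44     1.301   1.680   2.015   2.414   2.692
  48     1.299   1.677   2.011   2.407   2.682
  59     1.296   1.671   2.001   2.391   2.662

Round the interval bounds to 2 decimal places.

The population standard deviation σ is unknown (only the sample standard deviation s is given), so use a t-interval with df = n - 1 = 60 - 1 = 59.

For 98% confidence with df = 59, t* = 2.391 (from t-table)

Standard error: SE = s/√n = 21/√60 = 2.711088

Margin of error: E = t* × SE = 2.391 × 2.711088 = 6.4822

T-interval: x̄ ± E = 145 ± 6.4822 = (138.5178, 151.4822)

Rounded to 2 decimal places:

(138.52, 151.48)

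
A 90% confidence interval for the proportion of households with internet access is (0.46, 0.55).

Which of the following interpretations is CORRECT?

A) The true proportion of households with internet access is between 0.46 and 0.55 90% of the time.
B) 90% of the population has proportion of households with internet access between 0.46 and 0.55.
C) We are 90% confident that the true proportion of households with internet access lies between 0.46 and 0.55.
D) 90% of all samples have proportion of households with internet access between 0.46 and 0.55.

A confidence interval represents our confidence in the procedure, not a probability statement about the parameter.

Key concept: If we repeated this sampling process many times and computed a 90% CI each time, about 90% of those intervals would contain the true population parameter.

For this specific interval (0.46, 0.55):
- Midpoint (point estimate): 0.505
- Margin of error: 0.045

The correct interpretation is the one stating confidence that the true parameter lies in the interval — option C.

C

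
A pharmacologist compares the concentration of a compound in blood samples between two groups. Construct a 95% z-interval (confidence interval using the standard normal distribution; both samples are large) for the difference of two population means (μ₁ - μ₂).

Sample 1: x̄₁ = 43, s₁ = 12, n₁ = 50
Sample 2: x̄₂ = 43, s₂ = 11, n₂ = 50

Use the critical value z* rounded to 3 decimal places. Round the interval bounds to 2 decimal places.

Both samples are large (n₁ = 50 ≥ 30, n₂ = 50 ≥ 30), so a z-interval for the difference of means applies.

Point estimate: x̄₁ - x̄₂ = 43 - 43 = 0

Standard error: SE = √(s₁²/n₁ + s₂²/n₂)
= √(12²/50 + 11²/50)
= √(2.880000 + 2.420000)
= 2.302173

For 95% confidence, z* = 1.96 (from standard normal table)
Margin of error: E = z* × SE = 1.96 × 2.302173 = 4.5123

Z-interval: (x̄₁ - x̄₂) ± E = 0 ± 4.5123 = (-4.5123, 4.5123)

Rounded to 2 decimal places:

(-4.51, 4.51)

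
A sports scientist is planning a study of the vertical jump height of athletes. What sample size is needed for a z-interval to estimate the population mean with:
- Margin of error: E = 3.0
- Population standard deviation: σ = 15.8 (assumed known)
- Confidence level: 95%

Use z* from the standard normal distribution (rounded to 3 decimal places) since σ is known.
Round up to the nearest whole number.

Using z* since population σ is known (z-interval formula).

For 95% confidence, z* = 1.96 (from standard normal table)

Sample size formula for z-interval: n = (z*σ/E)²

n = (1.96 × 15.8 / 3.0)²
  = (10.322667)²
  = 106.5574

Round up to the nearest whole number: n = 107

107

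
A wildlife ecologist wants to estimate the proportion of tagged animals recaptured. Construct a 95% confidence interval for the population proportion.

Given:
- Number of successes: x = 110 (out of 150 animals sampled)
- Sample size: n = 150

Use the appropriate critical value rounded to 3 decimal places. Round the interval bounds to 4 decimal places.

Sample proportion: p̂ = 110/150 = 0.733333

Check conditions for normal approximation:
  np̂ = 110 ≥ 10 ✓
  n(1-p̂) = 40 ≥ 10 ✓

The sample is large enough, so use a z-interval (normal approximation) for the proportion.

For 95% confidence, z* = 1.96 (from standard normal table)

Standard error: SE = √(p̂(1-p̂)/n) = √(0.733333×0.266667/150) = 0.03610684

Margin of error: E = z* × SE = 1.96 × 0.03610684 = 0.070769

Z-interval: p̂ ± E = 0.733333 ± 0.070769 = (0.662564, 0.804103)

Rounded to 4 decimal places:

(0.6626, 0.8041)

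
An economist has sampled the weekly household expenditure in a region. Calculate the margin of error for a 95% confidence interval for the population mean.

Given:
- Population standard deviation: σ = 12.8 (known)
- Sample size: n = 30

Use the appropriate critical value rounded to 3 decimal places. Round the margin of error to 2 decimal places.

The population standard deviation σ is known, so use the z-interval margin of error formula.

For 95% confidence, z* = 1.96 (from standard normal table)

Margin of error formula for z-interval: E = z* × σ/√n

E = 1.96 × 12.8/√30
  = 1.96 × 2.336950
  = 4.5804

Rounded to 2 decimal places:

4.58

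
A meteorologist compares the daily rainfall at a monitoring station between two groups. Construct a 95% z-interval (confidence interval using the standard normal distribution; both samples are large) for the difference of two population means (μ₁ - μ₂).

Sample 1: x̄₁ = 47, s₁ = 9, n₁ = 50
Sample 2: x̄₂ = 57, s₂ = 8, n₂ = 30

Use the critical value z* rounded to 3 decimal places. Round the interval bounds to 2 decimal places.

Both samples are large (n₁ = 50 ≥ 30, n₂ = 30 ≥ 30), so a z-interval for the difference of means applies.

Point estimate: x̄₁ - x̄₂ = 47 - 57 = -10

Standard error: SE = √(s₁²/n₁ + s₂²/n₂)
= √(9²/50 + 8²/30)
= √(1.620000 + 2.133333)
= 1.937352

For 95% confidence, z* = 1.96 (from standard normal table)
Margin of error: E = z* × SE = 1.96 × 1.937352 = 3.7972

Z-interval: (x̄₁ - x̄₂) ± E = -10 ± 3.7972 = (-13.7972, -6.2028)

Rounded to 2 decimal places:

(-13.80, -6.20)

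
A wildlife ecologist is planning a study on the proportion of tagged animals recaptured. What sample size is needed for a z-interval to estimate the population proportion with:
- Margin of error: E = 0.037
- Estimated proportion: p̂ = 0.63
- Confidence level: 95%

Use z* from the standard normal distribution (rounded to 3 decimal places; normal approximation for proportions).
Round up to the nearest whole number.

Using z* for proportion z-interval (normal approximation).

For 95% confidence, z* = 1.96 (from standard normal table)

Sample size formula for proportion z-interval: n = z*²p̂(1-p̂)/E²

n = 1.96² × 0.63 × 0.37 / 0.037²
  = 3.8416 × 0.2331 / 0.001369
  = 654.1103

Round up to the nearest whole number: n = 655

655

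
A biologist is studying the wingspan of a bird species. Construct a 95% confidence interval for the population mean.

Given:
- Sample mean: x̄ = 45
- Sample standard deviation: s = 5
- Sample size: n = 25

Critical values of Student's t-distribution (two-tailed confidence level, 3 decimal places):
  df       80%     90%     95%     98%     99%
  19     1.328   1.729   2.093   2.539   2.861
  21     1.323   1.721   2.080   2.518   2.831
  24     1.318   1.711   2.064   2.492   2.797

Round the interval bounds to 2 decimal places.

The population standard deviation σ is unknown (only the sample standard deviation s is given), so use a t-interval with df = n - 1 = 25 - 1 = 24.

For 95% confidence with df = 24, t* = 2.064 (from t-table)

Standard error: SE = s/√n = 5/√25 = 1.000000

Margin of error: E = t* × SE = 2.064 × 1.000000 = 2.0640

T-interval: x̄ ± E = 45 ± 2.0640 = (42.9360, 47.0640)

Rounded to 2 decimal places:

(42.94, 47.06)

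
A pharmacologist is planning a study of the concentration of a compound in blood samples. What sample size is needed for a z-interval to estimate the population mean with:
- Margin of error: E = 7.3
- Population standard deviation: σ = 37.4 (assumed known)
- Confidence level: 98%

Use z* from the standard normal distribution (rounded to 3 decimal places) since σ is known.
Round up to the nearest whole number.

Using z* since population σ is known (z-interval formula).

For 98% confidence, z* = 2.326 (from standard normal table)

Sample size formula for z-interval: n = (z*σ/E)²

n = (2.326 × 37.4 / 7.3)²
  = (11.916767)²
  = 142.0093

Round up to the nearest whole number: n = 143

143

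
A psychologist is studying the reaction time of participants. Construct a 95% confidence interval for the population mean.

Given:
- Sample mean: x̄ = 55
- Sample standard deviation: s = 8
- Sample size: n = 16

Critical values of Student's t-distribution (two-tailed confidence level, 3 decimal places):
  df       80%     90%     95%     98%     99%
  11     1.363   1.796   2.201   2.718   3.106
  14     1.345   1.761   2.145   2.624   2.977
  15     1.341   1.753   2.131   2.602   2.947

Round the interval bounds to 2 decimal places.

The population standard deviation σ is unknown (only the sample standard deviation s is given), so use a t-interval with df = n - 1 = 16 - 1 = 15.

For 95% confidence with df = 15, t* = 2.131 (from t-table)

Standard error: SE = s/√n = 8/√16 = 2.000000

Margin of error: E = t* × SE = 2.131 × 2.000000 = 4.2620

T-interval: x̄ ± E = 55 ± 4.2620 = (50.7380, 59.2620)

Rounded to 2 decimal places:

(50.74, 59.26)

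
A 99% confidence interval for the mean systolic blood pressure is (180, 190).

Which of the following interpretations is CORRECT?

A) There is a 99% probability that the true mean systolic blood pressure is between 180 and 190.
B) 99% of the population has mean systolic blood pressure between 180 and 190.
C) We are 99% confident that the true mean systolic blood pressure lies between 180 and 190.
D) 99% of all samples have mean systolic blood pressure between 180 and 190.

A confidence interval represents our confidence in the procedure, not a probability statement about the parameter.

Key concept: If we repeated this sampling process many times and computed a 99% CI each time, about 99% of those intervals would contain the true population parameter.

For this specific interval (180, 190):
- Midpoint (point estimate): 185
- Margin of error: 5

The correct interpretation is the one stating confidence that the true parameter lies in the interval — option C.

C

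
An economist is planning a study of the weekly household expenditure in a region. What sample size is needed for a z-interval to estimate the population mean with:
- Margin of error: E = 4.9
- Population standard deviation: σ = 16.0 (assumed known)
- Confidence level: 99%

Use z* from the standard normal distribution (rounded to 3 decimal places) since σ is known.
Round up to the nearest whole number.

Using z* since population σ is known (z-interval formula).

For 99% confidence, z* = 2.576 (from standard normal table)

Sample size formula for z-interval: n = (z*σ/E)²

n = (2.576 × 16.0 / 4.9)²
  = (8.411429)²
  = 70.7521

Round up to the nearest whole number: n = 71

71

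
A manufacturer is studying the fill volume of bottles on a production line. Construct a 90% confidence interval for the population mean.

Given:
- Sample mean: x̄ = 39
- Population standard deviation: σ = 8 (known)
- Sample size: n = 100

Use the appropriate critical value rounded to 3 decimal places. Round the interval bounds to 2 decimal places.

The population standard deviation σ is known, so use a z-interval (standard normal critical value).

For 90% confidence, z* = 1.645 (from standard normal table)

Standard error: SE = σ/√n = 8/√100 = 0.800000

Margin of error: E = z* × SE = 1.645 × 0.800000 = 1.3160

Z-interval: x̄ ± E = 39 ± 1.3160 = (37.6840, 40.3160)

Rounded to 2 decimal places:

(37.68, 40.32)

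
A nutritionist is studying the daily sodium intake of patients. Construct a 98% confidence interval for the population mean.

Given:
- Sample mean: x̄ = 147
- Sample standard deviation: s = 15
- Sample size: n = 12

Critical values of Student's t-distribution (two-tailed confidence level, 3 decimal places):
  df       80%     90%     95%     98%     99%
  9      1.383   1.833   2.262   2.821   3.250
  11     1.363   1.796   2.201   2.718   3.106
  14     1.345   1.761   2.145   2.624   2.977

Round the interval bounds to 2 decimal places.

The population standard deviation σ is unknown (only the sample standard deviation s is given), so use a t-interval with df = n - 1 = 12 - 1 = 11.

For 98% confidence with df = 11, t* = 2.718 (from t-table)

Standard error: SE = s/√n = 15/√12 = 4.330127

Margin of error: E = t* × SE = 2.718 × 4.330127 = 11.7693

T-interval: x̄ ± E = 147 ± 11.7693 = (135.2307, 158.7693)

Rounded to 2 decimal places:

(135.23, 158.77)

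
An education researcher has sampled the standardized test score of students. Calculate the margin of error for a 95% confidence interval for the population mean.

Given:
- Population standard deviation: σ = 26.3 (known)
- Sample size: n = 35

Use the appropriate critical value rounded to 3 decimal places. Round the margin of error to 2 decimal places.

The population standard deviation σ is known, so use the z-interval margin of error formula.

For 95% confidence, z* = 1.96 (from standard normal table)

Margin of error formula for z-interval: E = z* × σ/√n

E = 1.96 × 26.3/√35
  = 1.96 × 4.445511
  = 8.7132

Rounded to 2 decimal places:

8.71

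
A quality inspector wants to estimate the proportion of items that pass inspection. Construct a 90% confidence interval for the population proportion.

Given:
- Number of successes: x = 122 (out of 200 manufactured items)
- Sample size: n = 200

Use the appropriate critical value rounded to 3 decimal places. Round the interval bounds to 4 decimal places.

Sample proportion: p̂ = 122/200 = 0.610000

Check conditions for normal approximation:
  np̂ = 122 ≥ 10 ✓
  n(1-p̂) = 78 ≥ 10 ✓

The sample is large enough, so use a z-interval (normal approximation) for the proportion.

For 90% confidence, z* = 1.645 (from standard normal table)

Standard error: SE = √(p̂(1-p̂)/n) = √(0.610000×0.390000/200) = 0.03448913

Margin of error: E = z* × SE = 1.645 × 0.03448913 = 0.056735

Z-interval: p̂ ± E = 0.610000 ± 0.056735 = (0.553265, 0.666735)

Rounded to 4 decimal places:

(0.5533, 0.6667)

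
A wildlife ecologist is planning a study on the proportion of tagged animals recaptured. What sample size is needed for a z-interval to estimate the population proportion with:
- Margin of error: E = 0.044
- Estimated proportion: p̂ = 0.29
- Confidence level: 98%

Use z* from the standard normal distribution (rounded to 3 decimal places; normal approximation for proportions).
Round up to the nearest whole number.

Using z* for proportion z-interval (normal approximation).

For 98% confidence, z* = 2.326 (from standard normal table)

Sample size formula for proportion z-interval: n = z*²p̂(1-p̂)/E²

n = 2.326² × 0.29 × 0.71 / 0.044²
  = 5.410276 × 0.2059 / 0.001936
  = 575.4007

Round up to the nearest whole number: n = 576

576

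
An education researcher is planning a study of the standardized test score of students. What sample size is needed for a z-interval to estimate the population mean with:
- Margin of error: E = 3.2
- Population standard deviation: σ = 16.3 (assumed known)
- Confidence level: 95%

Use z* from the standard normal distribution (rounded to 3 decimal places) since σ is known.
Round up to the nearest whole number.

Using z* since population σ is known (z-interval formula).

For 95% confidence, z* = 1.96 (from standard normal table)

Sample size formula for z-interval: n = (z*σ/E)²

n = (1.96 × 16.3 / 3.2)²
  = (9.983750)²
  = 99.6753

Round up to the nearest whole number: n = 100

100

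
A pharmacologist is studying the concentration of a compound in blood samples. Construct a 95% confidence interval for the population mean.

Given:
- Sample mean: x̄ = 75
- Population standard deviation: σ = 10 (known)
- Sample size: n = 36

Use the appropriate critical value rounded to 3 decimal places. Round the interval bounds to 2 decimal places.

The population standard deviation σ is known, so use a z-interval (standard normal critical value).

For 95% confidence, z* = 1.96 (from standard normal table)

Standard error: SE = σ/√n = 10/√36 = 1.666667

Margin of error: E = z* × SE = 1.96 × 1.666667 = 3.2667

Z-interval: x̄ ± E = 75 ± 3.2667 = (71.7333, 78.2667)

Rounded to 2 decimal places:

(71.73, 78.27)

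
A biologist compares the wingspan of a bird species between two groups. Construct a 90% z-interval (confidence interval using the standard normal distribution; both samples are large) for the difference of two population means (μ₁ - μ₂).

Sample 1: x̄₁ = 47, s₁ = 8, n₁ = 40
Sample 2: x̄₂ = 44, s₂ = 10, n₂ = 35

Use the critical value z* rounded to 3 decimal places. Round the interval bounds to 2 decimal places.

Both samples are large (n₁ = 40 ≥ 30, n₂ = 35 ≥ 30), so a z-interval for the difference of means applies.

Point estimate: x̄₁ - x̄₂ = 47 - 44 = 3

Standard error: SE = √(s₁²/n₁ + s₂²/n₂)
= √(8²/40 + 10²/35)
= √(1.600000 + 2.857143)
= 2.111195

For 90% confidence, z* = 1.645 (from standard normal table)
Margin of error: E = z* × SE = 1.645 × 2.111195 = 3.4729

Z-interval: (x̄₁ - x̄₂) ± E = 3 ± 3.4729 = (-0.4729, 6.4729)

Rounded to 2 decimal places:

(-0.47, 6.47)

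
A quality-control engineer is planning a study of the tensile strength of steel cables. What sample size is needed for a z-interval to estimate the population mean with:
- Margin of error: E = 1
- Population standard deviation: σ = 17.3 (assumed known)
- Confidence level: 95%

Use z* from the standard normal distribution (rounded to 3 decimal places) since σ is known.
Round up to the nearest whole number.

Using z* since population σ is known (z-interval formula).

For 95% confidence, z* = 1.96 (from standard normal table)

Sample size formula for z-interval: n = (z*σ/E)²

n = (1.96 × 17.3 / 1)²
  = (33.908000)²
  = 1149.7525

Round up to the nearest whole number: n = 1150

1150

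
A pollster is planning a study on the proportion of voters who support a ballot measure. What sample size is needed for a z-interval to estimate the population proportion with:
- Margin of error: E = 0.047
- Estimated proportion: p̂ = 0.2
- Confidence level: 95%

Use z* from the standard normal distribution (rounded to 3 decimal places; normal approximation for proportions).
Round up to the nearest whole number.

Using z* for proportion z-interval (normal approximation).

For 95% confidence, z* = 1.96 (from standard normal table)

Sample size formula for proportion z-interval: n = z*²p̂(1-p̂)/E²

n = 1.96² × 0.2 × 0.8 / 0.047²
  = 3.8416 × 0.16 / 0.002209
  = 278.2508

Round up to the nearest whole number: n = 279

279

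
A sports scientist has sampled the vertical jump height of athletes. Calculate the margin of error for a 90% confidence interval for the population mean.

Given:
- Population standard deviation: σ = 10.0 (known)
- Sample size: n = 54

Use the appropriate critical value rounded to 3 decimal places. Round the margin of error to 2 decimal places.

The population standard deviation σ is known, so use the z-interval margin of error formula.

For 90% confidence, z* = 1.645 (from standard normal table)

Margin of error formula for z-interval: E = z* × σ/√n

E = 1.645 × 10.0/√54
  = 1.645 × 1.360828
  = 2.2386

Rounded to 2 decimal places:

2.24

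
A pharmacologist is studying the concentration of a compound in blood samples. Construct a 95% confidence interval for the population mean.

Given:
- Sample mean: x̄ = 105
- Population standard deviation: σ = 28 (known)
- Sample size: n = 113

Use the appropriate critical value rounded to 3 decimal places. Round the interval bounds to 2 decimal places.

The population standard deviation σ is known, so use a z-interval (standard normal critical value).

For 95% confidence, z* = 1.96 (from standard normal table)

Standard error: SE = σ/√n = 28/√113 = 2.634018

Margin of error: E = z* × SE = 1.96 × 2.634018 = 5.1627

Z-interval: x̄ ± E = 105 ± 5.1627 = (99.8373, 110.1627)

Rounded to 2 decimal places:

(99.84, 110.16)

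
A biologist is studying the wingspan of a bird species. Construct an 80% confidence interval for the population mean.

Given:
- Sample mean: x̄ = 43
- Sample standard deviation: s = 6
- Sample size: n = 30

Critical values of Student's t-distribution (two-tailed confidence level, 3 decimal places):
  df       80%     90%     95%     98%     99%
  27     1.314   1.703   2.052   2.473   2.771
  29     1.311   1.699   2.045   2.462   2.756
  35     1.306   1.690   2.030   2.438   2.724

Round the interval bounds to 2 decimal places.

The population standard deviation σ is unknown (only the sample standard deviation s is given), so use a t-interval with df = n - 1 = 30 - 1 = 29.

For 80% confidence with df = 29, t* = 1.311 (from t-table)

Standard error: SE = s/√n = 6/√30 = 1.095445

Margin of error: E = t* × SE = 1.311 × 1.095445 = 1.4361

T-interval: x̄ ± E = 43 ± 1.4361 = (41.5639, 44.4361)

Rounded to 2 decimal places:

(41.56, 44.44)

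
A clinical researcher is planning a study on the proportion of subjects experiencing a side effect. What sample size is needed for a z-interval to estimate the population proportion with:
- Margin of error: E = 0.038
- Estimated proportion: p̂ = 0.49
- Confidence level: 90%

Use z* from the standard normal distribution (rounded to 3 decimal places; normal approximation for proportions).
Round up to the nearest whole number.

Using z* for proportion z-interval (normal approximation).

For 90% confidence, z* = 1.645 (from standard normal table)

Sample size formula for proportion z-interval: n = z*²p̂(1-p̂)/E²

n = 1.645² × 0.49 × 0.51 / 0.038²
  = 2.706025 × 0.2499 / 0.001444
  = 468.3072

Round up to the nearest whole number: n = 469

469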